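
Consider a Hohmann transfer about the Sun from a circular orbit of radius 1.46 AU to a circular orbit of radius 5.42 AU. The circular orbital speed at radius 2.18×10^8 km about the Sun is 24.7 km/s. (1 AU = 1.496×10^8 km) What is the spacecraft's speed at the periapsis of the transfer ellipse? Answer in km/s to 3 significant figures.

From the circular-orbit relation v² = μ/r at r = 2.18×10^8 km: μ = v²r = (24.7)² × 2.18×10^8 = 1.33000×10^11 km³/s².
In km: r₁ = 1.46 × 1.496×10^8 = 2.18416×10^8 km; r₂ = 5.42 × 1.496×10^8 = 8.10832×10^8 km.
The Hohmann ellipse has a_t = (r₁ + r₂)/2 = 5.14624×10^8 km.
At periapsis, r = 2.18416×10^8 km.
Applying v² = μ(2/r − 1/a_t): v = 30.97 km/s.

v = 31.0 km/s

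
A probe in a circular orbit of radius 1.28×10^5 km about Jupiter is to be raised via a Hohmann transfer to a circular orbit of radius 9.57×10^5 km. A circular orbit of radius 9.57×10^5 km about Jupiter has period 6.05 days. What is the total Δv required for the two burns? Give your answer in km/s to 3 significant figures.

From Kepler's third law T² = 4π²r³/μ at r = 9.57×10^5 km, T = 6.05 days = 6.05 × 86400 s = 5.2272×10^5 s: μ = 4π²r³/T² = 1.26636×10^8 km³/s².
Semi-major axis of the transfer orbit: a_t = (1.280×10^5 + 9.570×10^5)/2 = 5.425×10^5 km.
At r₁ the circular-orbit speed is v₁ = √(μ/r₁) = 31.454 km/s.
Transfer-orbit speed at r₁ (vis-viva equation): v_p = √[μ(2/r₁ − 1/a_t)] = 41.776 km/s.
First burn Δv₁ = |v_p − v₁| = 10.32 km/s.
At r₂, v₂ = √(μ/r₂) = 11.5033 km/s.
Transfer-orbit speed at r₂: v_a = √[μ(2/r₂ − 1/a_t)] = 5.58763 km/s.
Second burn Δv₂ = |v₂ − v_a| = 5.916 km/s.
Total Δv = Δv₁ + Δv₂ = 16.24 km/s.

Δv = 16.2 km/s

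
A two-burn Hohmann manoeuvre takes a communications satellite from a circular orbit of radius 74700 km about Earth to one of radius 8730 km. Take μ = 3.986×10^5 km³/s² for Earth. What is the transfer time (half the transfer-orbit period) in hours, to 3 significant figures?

Transfer-ellipse semi-major axis a_t = (r₁ + r₂)/2 = (74700 + 8730)/2 = 41715 km.
Transfer time t = π√(a_t³/μ) = π√((41715)³ / 3.986×10^5) = 42400 s.
Converting: 42400 s ÷ 3600 s/hour = 11.8 hours.

t = 11.8 hours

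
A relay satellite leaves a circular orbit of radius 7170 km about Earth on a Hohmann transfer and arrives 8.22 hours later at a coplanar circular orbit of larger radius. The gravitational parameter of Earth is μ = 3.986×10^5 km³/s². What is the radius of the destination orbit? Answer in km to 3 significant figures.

r₂ = 58500 km

Transfer time t = 8.22 hours = 29592 s, and t = π√(a_t³/μ).
So a_t = (μ t²/π²)^(1/3) = (3.986×10^5 × (29592)² / π²)^(1/3) = 32824 km.
Since a_t = (r₁ + r₂)/2, r₂ = 2a_t − r₁ = 2×32824 − 7170 = 58478 km.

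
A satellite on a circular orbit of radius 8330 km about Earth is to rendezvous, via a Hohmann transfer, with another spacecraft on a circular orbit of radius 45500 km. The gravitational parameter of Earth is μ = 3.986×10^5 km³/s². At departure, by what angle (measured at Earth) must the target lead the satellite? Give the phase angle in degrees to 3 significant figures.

φ = 98.1°

Semi-major axis of the transfer orbit: a_t = (8330 + 45500)/2 = 26915 km.
Transfer time t = π√(a_t³/μ) = 21972 s.
Target angular speed ω₂ = √(μ/r₂³) = 6.5051×10^-5 rad/s.
Angle swept by the target during transfer: ω₂·t = 1.4293 rad = 81.89°.
The satellite traverses 180° on the transfer ellipse, so the target must lead by 180° − 81.89° = 98.1°.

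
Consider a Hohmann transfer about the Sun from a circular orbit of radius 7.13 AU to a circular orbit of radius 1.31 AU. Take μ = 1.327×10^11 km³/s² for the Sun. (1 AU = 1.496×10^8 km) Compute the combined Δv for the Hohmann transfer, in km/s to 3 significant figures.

Δv = 12.7 km/s

In km: r₁ = 7.13 × 1.496×10^8 = 1.066648×10^9 km; r₂ = 1.31 × 1.496×10^8 = 1.95976×10^8 km.
Transfer-ellipse semi-major axis a_t = (r₁ + r₂)/2 = (1.066648×10^9 + 1.95976×10^8)/2 = 6.31312×10^8 km.
At r₁ the circular-orbit speed is v₁ = √(μ/r₁) = 11.1539 km/s.
Transfer-orbit speed at r₁ (vis-viva equation): v_a = √[μ(2/r₁ − 1/a_t)] = 6.21447 km/s.
First burn Δv₁ = |v_a − v₁| = 4.939 km/s.
At r₂, v₂ = √(μ/r₂) = 26.022 km/s.
Transfer-orbit speed at r₂: v_p = √[μ(2/r₂ − 1/a_t)] = 33.824 km/s.
Second burn Δv₂ = |v₂ − v_p| = 7.802 km/s.
Δv = Δv₁ + Δv₂ = 4.939 + 7.802 = 12.74 km/s.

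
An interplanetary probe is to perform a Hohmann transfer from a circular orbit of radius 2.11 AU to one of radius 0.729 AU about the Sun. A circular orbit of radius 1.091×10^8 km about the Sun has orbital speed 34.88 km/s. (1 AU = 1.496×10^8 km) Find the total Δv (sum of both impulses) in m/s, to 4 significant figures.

From the circular-orbit relation v² = μ/r at r = 1.091×10^8 km: μ = v²r = (34.88)² × 1.091×10^8 = 1.32733×10^11 km³/s².
In km: r₁ = 2.11 × 1.496×10^8 = 3.15656×10^8 km; r₂ = 0.729 × 1.496×10^8 = 1.090584×10^8 km.
Transfer-ellipse semi-major axis a_t = (r₁ + r₂)/2 = (3.15656×10^8 + 1.090584×10^8)/2 = 2.123572×10^8 km.
At r₁ the circular-orbit speed is v₁ = √(μ/r₁) = 20.506 km/s.
Transfer-orbit speed at r₁ (v² = μ(2/r − 1/a)): v_a = √[μ(2/r₁ − 1/a_t)] = 14.695 km/s.
First burn Δv₁ = |v_a − v₁| = 5.811 km/s.
At r₂, v₂ = √(μ/r₂) = 34.887 km/s.
Transfer-orbit speed at r₂: v_p = √[μ(2/r₂ − 1/a_t)] = 42.534 km/s.
Second burn Δv₂ = |v₂ − v_p| = 7.647 km/s.
Total Δv = Δv₁ + Δv₂ = 13.46 km/s.

Δv = 13460 m/s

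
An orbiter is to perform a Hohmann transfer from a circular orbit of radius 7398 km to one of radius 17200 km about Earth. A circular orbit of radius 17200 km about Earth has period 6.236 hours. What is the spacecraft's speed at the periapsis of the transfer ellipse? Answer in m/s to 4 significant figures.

From Kepler's third law T² = 4π²r³/μ at r = 17200 km, T = 6.236 hours = 6.236 × 3600 s = 22449.6 s: μ = 4π²r³/T² = 3.98591×10^5 km³/s².
Transfer-ellipse semi-major axis a_t = (r₁ + r₂)/2 = (7398 + 17200)/2 = 12299 km.
The periapsis of the transfer ellipse is at r = 7398 km.
From the vis-viva equation, v = √[μ(2/r − 1/a_t)] = 8.680 km/s.

v = 8680 m/s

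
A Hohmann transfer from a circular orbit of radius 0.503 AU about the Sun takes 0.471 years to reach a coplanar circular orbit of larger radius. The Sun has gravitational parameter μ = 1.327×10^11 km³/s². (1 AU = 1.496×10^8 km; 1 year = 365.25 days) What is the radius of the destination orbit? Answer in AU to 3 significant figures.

In km: r₁ = 0.503 × 1.496×10^8 = 7.52488×10^7 km.
Transfer time t = 0.471 years × 365.25 × 86400 s = 1.48636296×10^7 s, and t = π√(a_t³/μ).
So a_t = (μ t²/π²)^(1/3) = (1.327×10^11 × (1.48636296×10^7)² / π²)^(1/3) = 1.4375×10^8 km.
Since a_t = (r₁ + r₂)/2, r₂ = 2a_t − r₁ = 2×1.4375×10^8 − 7.52488×10^7 = 2.122512×10^8 km.
In AU: r₂ = 2.122512×10^8 / 1.496×10^8 = 1.42 AU.

r₂ = 1.42 AU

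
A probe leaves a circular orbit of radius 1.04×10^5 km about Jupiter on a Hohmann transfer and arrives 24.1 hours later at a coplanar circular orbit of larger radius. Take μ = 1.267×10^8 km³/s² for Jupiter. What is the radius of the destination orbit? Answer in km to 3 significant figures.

Transfer time t = 24.1 hours = 86760 s, and t = π√(a_t³/μ).
So a_t = (μ t²/π²)^(1/3) = (1.267×10^8 × (86760)² / π²)^(1/3) = 4.5889×10^5 km.
Since a_t = (r₁ + r₂)/2, r₂ = 2a_t − r₁ = 2×4.5889×10^5 − 1.040×10^5 = 8.1378×10^5 km.

r₂ = 8.14×10^5 km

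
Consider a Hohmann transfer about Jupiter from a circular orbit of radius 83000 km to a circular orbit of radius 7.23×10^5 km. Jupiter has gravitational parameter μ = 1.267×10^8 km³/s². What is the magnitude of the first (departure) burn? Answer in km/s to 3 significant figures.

Transfer-ellipse semi-major axis a_t = (r₁ + r₂)/2 = (83000 + 7.230×10^5)/2 = 4.030×10^5 km.
On the circular orbit at r = 83000 km, v_c = √(μ/r) = 39.07 km/s.
Vis-viva on the transfer ellipse at r = 83000 km gives v_t = √[μ(2/r − 1/a_t)] = 52.33 km/s.
Δv₁ = |v_t − v_c| = |52.33 − 39.07| = 13.26 km/s.

Δv₁ = 13.3 km/s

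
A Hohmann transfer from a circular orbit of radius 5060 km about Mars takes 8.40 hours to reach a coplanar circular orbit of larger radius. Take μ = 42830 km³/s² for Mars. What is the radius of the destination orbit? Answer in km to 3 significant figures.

Transfer time t = 8.40 hours = 30240 s, and t = π√(a_t³/μ).
So a_t = (μ t²/π²)^(1/3) = (42830 × (30240)² / π²)^(1/3) = 15832 km.
Since a_t = (r₁ + r₂)/2, r₂ = 2a_t − r₁ = 2×15832 − 5060 = 26604 km.

r₂ = 26600 km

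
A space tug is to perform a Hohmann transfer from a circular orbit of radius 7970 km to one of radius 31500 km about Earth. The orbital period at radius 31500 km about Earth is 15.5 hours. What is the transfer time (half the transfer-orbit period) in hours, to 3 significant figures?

t = 3.84 hours

From Kepler's third law T² = 4π²r³/μ at r = 31500 km, T = 15.5 hours = 15.5 × 3600 s = 55800 s: μ = 4π²r³/T² = 3.96299×10^5 km³/s².
Semi-major axis of the transfer orbit: a_t = (7970 + 31500)/2 = 19735 km.
Half the transfer-orbit period gives t = π√(a_t³/μ) = 13840 s.
Converting: 13840 s ÷ 3600 s/hour = 3.84 hours.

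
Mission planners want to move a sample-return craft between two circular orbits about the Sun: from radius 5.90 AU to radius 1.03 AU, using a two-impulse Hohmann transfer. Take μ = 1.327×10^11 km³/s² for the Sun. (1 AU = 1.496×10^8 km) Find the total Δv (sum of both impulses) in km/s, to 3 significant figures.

In km: r₁ = 5.90 × 1.496×10^8 = 8.8264×10^8 km; r₂ = 1.03 × 1.496×10^8 = 1.54088×10^8 km.
The Hohmann ellipse has a_t = (r₁ + r₂)/2 = 5.18364×10^8 km.
Circular speed at r₁: v₁ = √(μ/r₁) = √(1.327×10^11/8.8264×10^8) = 12.2615 km/s.
Transfer-orbit speed at r₁ (v² = μ(2/r − 1/a)): v_a = √[μ(2/r₁ − 1/a_t)] = 6.68514 km/s.
First burn Δv₁ = |v_a − v₁| = 5.576 km/s.
At r₂, v₂ = √(μ/r₂) = 29.3461 km/s.
Transfer-orbit speed at r₂: v_p = √[μ(2/r₂ − 1/a_t)] = 38.2935 km/s.
Second burn Δv₂ = |v₂ − v_p| = 8.947 km/s.
Δv = Δv₁ + Δv₂ = 5.576 + 8.947 = 14.52 km/s.

Δv = 14.5 km/s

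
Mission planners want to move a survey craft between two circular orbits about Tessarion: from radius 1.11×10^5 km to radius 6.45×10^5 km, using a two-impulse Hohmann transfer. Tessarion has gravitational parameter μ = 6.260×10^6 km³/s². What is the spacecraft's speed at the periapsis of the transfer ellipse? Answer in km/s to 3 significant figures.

v = 9.81 km/s

The Hohmann ellipse has a_t = (r₁ + r₂)/2 = 3.780×10^5 km.
At periapsis, r = 1.110×10^5 km.
Applying v² = μ(2/r − 1/a_t): v = 9.810 km/s.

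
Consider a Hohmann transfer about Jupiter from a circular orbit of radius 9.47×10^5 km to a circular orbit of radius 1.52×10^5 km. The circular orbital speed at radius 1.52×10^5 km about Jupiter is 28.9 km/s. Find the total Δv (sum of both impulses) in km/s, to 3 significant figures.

From the circular-orbit relation v² = μ/r at r = 1.52×10^5 km: μ = v²r = (28.9)² × 1.52×10^5 = 1.26952×10^8 km³/s².
Transfer-ellipse semi-major axis a_t = (r₁ + r₂)/2 = (9.470×10^5 + 1.520×10^5)/2 = 5.495×10^5 km.
Circular speed at r₁: v₁ = √(μ/r₁) = √(1.26952×10^8/9.470×10^5) = 11.5783 km/s.
Transfer-orbit speed at r₁ (v² = μ(2/r − 1/a)): v_a = √[μ(2/r₁ − 1/a_t)] = 6.08951 km/s.
First burn Δv₁ = |v_a − v₁| = 5.489 km/s.
At r₂, v₂ = √(μ/r₂) = 28.900 km/s.
Transfer-orbit speed at r₂: v_p = √[μ(2/r₂ − 1/a_t)] = 37.939 km/s.
Second burn Δv₂ = |v₂ − v_p| = 9.039 km/s.
Δv = Δv₁ + Δv₂ = 5.489 + 9.039 = 14.53 km/s.

Δv = 14.5 km/s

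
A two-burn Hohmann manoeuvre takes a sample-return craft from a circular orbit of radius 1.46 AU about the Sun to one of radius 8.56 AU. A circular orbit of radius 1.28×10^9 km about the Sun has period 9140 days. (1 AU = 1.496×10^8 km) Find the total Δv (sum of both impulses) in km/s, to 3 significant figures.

Δv = 12.3 km/s

From Kepler's third law T² = 4π²r³/μ at r = 1.28×10^9 km, T = 9140 days = 9140 × 86400 s = 7.89696×10^8 s: μ = 4π²r³/T² = 1.32761×10^11 km³/s².
In km: r₁ = 1.46 × 1.496×10^8 = 2.18416×10^8 km; r₂ = 8.56 × 1.496×10^8 = 1.280576×10^9 km.
Semi-major axis of the transfer orbit: a_t = (2.18416×10^8 + 1.280576×10^9)/2 = 7.49496×10^8 km.
At r₁ the circular-orbit speed is v₁ = √(μ/r₁) = 24.654 km/s.
On the transfer ellipse at r₁, vis-viva gives v_p = √[μ(2/r₁ − 1/a_t)] = 32.226 km/s.
First burn Δv₁ = |v_p − v₁| = 7.572 km/s.
Circular speed at r₂: v₂ = √(μ/r₂) = 10.1820 km/s.
Transfer-orbit speed at r₂: v_a = √[μ(2/r₂ − 1/a_t)] = 5.49654 km/s.
Second burn Δv₂ = |v₂ − v_a| = 4.685 km/s.
Total Δv = Δv₁ + Δv₂ = 12.26 km/s.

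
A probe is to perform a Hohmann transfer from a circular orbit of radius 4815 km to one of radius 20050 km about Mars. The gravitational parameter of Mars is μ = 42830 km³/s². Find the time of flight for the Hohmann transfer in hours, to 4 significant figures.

Transfer-ellipse semi-major axis a_t = (r₁ + r₂)/2 = (4815 + 20050)/2 = 12432.5 km.
Half the transfer-orbit period gives t = π√(a_t³/μ) = 21043 s.
Converting: 21043 s ÷ 3600 s/hour = 5.845 hours.

t = 5.845 hours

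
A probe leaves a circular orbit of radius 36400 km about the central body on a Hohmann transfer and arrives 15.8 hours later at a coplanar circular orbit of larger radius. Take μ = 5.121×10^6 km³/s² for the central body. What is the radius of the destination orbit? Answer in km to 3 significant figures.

Transfer time t = 15.8 hours = 56880 s, and t = π√(a_t³/μ).
So a_t = (μ t²/π²)^(1/3) = (5.121×10^6 × (56880)² / π²)^(1/3) = 1.1885×10^5 km.
Since a_t = (r₁ + r₂)/2, r₂ = 2a_t − r₁ = 2×1.1885×10^5 − 36400 = 2.013×10^5 km.

r₂ = 2.01×10^5 km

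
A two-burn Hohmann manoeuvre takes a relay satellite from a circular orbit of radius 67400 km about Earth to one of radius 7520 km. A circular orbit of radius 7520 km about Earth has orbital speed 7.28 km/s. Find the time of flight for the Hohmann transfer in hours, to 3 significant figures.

From the circular-orbit relation v² = μ/r at r = 7520 km: μ = v²r = (7.28)² × 7520 = 3.98548×10^5 km³/s².
Semi-major axis of the transfer orbit: a_t = (67400 + 7520)/2 = 37460 km.
Transfer time t = π√(a_t³/μ) = π√((37460)³ / 3.98548×10^5) = 36080 s.
Converting: 36080 s ÷ 3600 s/hour = 10.0 hours.

t = 10.0 hours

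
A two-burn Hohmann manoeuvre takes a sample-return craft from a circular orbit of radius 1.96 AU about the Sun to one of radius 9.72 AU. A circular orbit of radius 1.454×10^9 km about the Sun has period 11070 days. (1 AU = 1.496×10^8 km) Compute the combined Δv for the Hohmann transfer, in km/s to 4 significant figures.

Δv = 10.19 km/s

From Kepler's third law T² = 4π²r³/μ at r = 1.454×10^9 km, T = 11070 days = 11070 × 86400 s = 9.56448×10^8 s: μ = 4π²r³/T² = 1.32657×10^11 km³/s².
In km: r₁ = 1.96 × 1.496×10^8 = 2.93216×10^8 km; r₂ = 9.72 × 1.496×10^8 = 1.454112×10^9 km.
The Hohmann ellipse has a_t = (r₁ + r₂)/2 = 8.73664×10^8 km.
At r₁ the circular-orbit speed is v₁ = √(μ/r₁) = 21.270 km/s.
Transfer-orbit speed at r₁ (vis-viva equation): v_p = √[μ(2/r₁ − 1/a_t)] = 27.441 km/s.
First burn Δv₁ = |v_p − v₁| = 6.171 km/s.
At r₂, v₂ = √(μ/r₂) = 9.551 km/s.
Transfer-orbit speed at r₂: v_a = √[μ(2/r₂ − 1/a_t)] = 5.533 km/s.
Second burn Δv₂ = |v₂ − v_a| = 4.018 km/s.
Total Δv = Δv₁ + Δv₂ = 10.19 km/s.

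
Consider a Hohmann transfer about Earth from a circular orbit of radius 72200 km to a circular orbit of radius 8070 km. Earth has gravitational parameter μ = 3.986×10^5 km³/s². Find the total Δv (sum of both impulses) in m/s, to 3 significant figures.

Δv = 3690 m/s

Transfer-ellipse semi-major axis a_t = (r₁ + r₂)/2 = (72200 + 8070)/2 = 40135 km.
At r₁ the circular-orbit speed is v₁ = √(μ/r₁) = 2.350 km/s.
On the transfer ellipse at r₁, v² = μ(2/r − 1/a) gives v_a = √[μ(2/r₁ − 1/a_t)] = 1.054 km/s.
First burn Δv₁ = |v_a − v₁| = 1.296 km/s.
Circular speed at r₂: v₂ = √(μ/r₂) = 7.028 km/s.
Transfer-orbit speed at r₂: v_p = √[μ(2/r₂ − 1/a_t)] = 9.426 km/s.
Second burn Δv₂ = |v₂ − v_p| = 2.398 km/s.
Δv = Δv₁ + Δv₂ = 1.296 + 2.398 = 3.694 km/s.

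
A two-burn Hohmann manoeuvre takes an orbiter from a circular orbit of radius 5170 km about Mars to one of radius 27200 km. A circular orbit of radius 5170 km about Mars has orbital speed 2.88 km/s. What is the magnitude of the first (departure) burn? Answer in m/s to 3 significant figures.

From the circular-orbit relation v² = μ/r at r = 5170 km: μ = v²r = (2.88)² × 5170 = 42882.0 km³/s².
Semi-major axis of the transfer orbit: a_t = (5170 + 27200)/2 = 16185 km.
Circular speed at r = 5170 km: v_c = √(μ/r) = 2.8800 km/s.
Vis-viva on the transfer ellipse at r = 5170 km gives v_t = √[μ(2/r − 1/a_t)] = 3.7335 km/s.
Δv₁ = |v_t − v_c| = |3.7335 − 2.8800| = 0.8535 km/s.

Δv₁ = 854 m/s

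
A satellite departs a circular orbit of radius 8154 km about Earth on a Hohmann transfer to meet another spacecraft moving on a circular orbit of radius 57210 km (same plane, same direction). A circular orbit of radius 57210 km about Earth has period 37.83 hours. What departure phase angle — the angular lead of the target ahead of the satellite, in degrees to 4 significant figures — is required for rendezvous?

From Kepler's third law T² = 4π²r³/μ at r = 57210 km, T = 37.83 hours = 37.83 × 3600 s = 1.36188×10^5 s: μ = 4π²r³/T² = 3.98564×10^5 km³/s².
The Hohmann ellipse has a_t = (r₁ + r₂)/2 = 32682 km.
Transfer time t = π√(a_t³/μ) = 29400 s.
Target angular speed ω₂ = √(μ/r₂³) = 4.614×10^-5 rad/s.
Angle swept by the target during transfer: ω₂·t = 1.3565 rad = 77.72°.
The satellite traverses 180° on the transfer ellipse, so the target must lead by 180° − 77.72° = 102.3°.

φ = 102.3°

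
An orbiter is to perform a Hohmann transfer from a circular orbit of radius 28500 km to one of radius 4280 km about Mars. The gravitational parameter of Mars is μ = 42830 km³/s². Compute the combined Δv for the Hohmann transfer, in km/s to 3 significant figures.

Semi-major axis of the transfer orbit: a_t = (28500 + 4280)/2 = 16390 km.
At r₁ the circular-orbit speed is v₁ = √(μ/r₁) = 1.22589 km/s.
Transfer-orbit speed at r₁ (vis-viva equation): v_a = √[μ(2/r₁ − 1/a_t)] = 0.626447 km/s.
First burn Δv₁ = |v_a − v₁| = 0.5994 km/s.
At r₂, v₂ = √(μ/r₂) = 3.163 km/s.
Transfer-orbit speed at r₂: v_p = √[μ(2/r₂ − 1/a_t)] = 4.171 km/s.
Second burn Δv₂ = |v₂ − v_p| = 1.008 km/s.
Δv = Δv₁ + Δv₂ = 0.5994 + 1.008 = 1.607 km/s.

Δv = 1.61 km/s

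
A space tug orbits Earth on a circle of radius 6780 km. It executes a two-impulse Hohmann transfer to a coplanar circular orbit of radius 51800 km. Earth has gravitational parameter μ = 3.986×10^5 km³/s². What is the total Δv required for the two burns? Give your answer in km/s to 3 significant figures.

Δv = 3.97 km/s

The Hohmann ellipse has a_t = (r₁ + r₂)/2 = 29290 km.
At r₁ the circular-orbit speed is v₁ = √(μ/r₁) = 7.66750 km/s.
Transfer-orbit speed at r₁ (vis-viva): v_p = √[μ(2/r₁ − 1/a_t)] = 10.1967 km/s.
First burn Δv₁ = |v_p − v₁| = 2.5292 km/s.
Circular speed at r₂: v₂ = √(μ/r₂) = 2.7740 km/s.
Transfer-orbit speed at r₂: v_a = √[μ(2/r₂ − 1/a_t)] = 1.3346 km/s.
Second burn Δv₂ = |v₂ − v_a| = 1.4394 km/s.
Δv = Δv₁ + Δv₂ = 2.5292 + 1.4394 = 3.969 km/s.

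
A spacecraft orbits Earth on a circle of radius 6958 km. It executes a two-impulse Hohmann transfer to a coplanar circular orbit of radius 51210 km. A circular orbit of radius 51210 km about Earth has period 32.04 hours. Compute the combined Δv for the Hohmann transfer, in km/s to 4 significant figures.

From Kepler's third law T² = 4π²r³/μ at r = 51210 km, T = 32.04 hours = 32.04 × 3600 s = 1.15344×10^5 s: μ = 4π²r³/T² = 3.98505×10^5 km³/s².
Transfer-ellipse semi-major axis a_t = (r₁ + r₂)/2 = (6958 + 51210)/2 = 29084 km.
At r₁ the circular-orbit speed is v₁ = √(μ/r₁) = 7.5679 km/s.
On the transfer ellipse at r₁, vis-viva gives v_p = √[μ(2/r₁ − 1/a_t)] = 10.042 km/s.
First burn Δv₁ = |v_p − v₁| = 2.474 km/s.
Circular speed at r₂: v₂ = √(μ/r₂) = 2.7896 km/s.
Transfer-orbit speed at r₂: v_a = √[μ(2/r₂ − 1/a_t)] = 1.3644 km/s.
Second burn Δv₂ = |v₂ − v_a| = 1.425 km/s.
Δv = Δv₁ + Δv₂ = 2.474 + 1.425 = 3.899 km/s.

Δv = 3.899 km/s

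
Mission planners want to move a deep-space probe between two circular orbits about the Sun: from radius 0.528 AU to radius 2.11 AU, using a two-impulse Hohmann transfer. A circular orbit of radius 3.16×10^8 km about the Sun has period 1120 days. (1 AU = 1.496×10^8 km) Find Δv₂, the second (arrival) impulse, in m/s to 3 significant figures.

From Kepler's third law T² = 4π²r³/μ at r = 3.16×10^8 km, T = 1120 days = 1120 × 86400 s = 9.6768×10^7 s: μ = 4π²r³/T² = 1.33032×10^11 km³/s².
In km: r₁ = 0.528 × 1.496×10^8 = 7.89888×10^7 km; r₂ = 2.11 × 1.496×10^8 = 3.15656×10^8 km.
Transfer-ellipse semi-major axis a_t = (r₁ + r₂)/2 = (7.89888×10^7 + 3.15656×10^8)/2 = 1.973224×10^8 km.
Circular speed at r = 3.15656×10^8 km: v_c = √(μ/r) = 20.53 km/s.
Transfer-orbit speed at the same r (vis-viva, a = a_t): v_t = √[μ(2/r − 1/a_t)] = 12.99 km/s.
Δv₂ = |v_t − v_c| = |12.99 − 20.53| = 7.540 km/s.

Δv₂ = 7540 m/s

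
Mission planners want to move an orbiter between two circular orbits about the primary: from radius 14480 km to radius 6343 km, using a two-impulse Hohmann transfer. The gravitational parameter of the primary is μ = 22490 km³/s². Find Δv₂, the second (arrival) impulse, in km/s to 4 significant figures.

Δv₂ = 0.3376 km/s

Transfer-ellipse semi-major axis a_t = (r₁ + r₂)/2 = (14480 + 6343)/2 = 10411.5 km.
Circular speed at r = 6343 km: v_c = √(μ/r) = 1.8830 km/s.
Vis-viva on the transfer ellipse at r = 6343 km gives v_t = √[μ(2/r − 1/a_t)] = 2.2206 km/s.
Δv₂ = |v_t − v_c| = |2.2206 − 1.8830| = 0.3376 km/s.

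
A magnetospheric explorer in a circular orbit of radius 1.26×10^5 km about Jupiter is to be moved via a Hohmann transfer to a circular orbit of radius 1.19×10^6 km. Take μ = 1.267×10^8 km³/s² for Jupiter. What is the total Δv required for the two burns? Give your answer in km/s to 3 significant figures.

Δv = 16.7 km/s

Semi-major axis of the transfer orbit: a_t = (1.260×10^5 + 1.190×10^6)/2 = 6.580×10^5 km.
Circular speed at r₁: v₁ = √(μ/r₁) = √(1.267×10^8/1.260×10^5) = 31.7105 km/s.
On the transfer ellipse at r₁, vis-viva gives v_p = √[μ(2/r₁ − 1/a_t)] = 42.6446 km/s.
First burn Δv₁ = |v_p − v₁| = 10.934 km/s.
At r₂, v₂ = √(μ/r₂) = 10.3185 km/s.
Transfer-orbit speed at r₂: v_a = √[μ(2/r₂ − 1/a_t)] = 4.51531 km/s.
Second burn Δv₂ = |v₂ − v_a| = 5.8032 km/s.
Δv = Δv₁ + Δv₂ = 10.934 + 5.8032 = 16.74 km/s.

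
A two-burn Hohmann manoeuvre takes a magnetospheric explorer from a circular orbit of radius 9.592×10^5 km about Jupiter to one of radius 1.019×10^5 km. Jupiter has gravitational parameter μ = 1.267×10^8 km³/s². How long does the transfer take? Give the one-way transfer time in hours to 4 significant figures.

t = 29.96 hours

The Hohmann ellipse has a_t = (r₁ + r₂)/2 = 5.3055×10^5 km.
Half the transfer-orbit period gives t = π√(a_t³/μ) = 1.0786×10^5 s.
Converting: 1.0786×10^5 s ÷ 3600 s/hour = 29.96 hours.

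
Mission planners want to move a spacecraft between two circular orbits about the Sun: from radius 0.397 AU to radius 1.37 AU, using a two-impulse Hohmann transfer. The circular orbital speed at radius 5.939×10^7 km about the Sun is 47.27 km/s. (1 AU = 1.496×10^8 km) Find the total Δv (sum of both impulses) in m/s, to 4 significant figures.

From the circular-orbit relation v² = μ/r at r = 5.939×10^7 km: μ = v²r = (47.27)² × 5.939×10^7 = 1.32704×10^11 km³/s².
In km: r₁ = 0.397 × 1.496×10^8 = 5.93912×10^7 km; r₂ = 1.37 × 1.496×10^8 = 2.04952×10^8 km.
Semi-major axis of the transfer orbit: a_t = (5.93912×10^7 + 2.04952×10^8)/2 = 1.321716×10^8 km.
Circular speed at r₁: v₁ = √(μ/r₁) = √(1.32704×10^11/5.93912×10^7) = 47.27 km/s.
Transfer-orbit speed at r₁ (v² = μ(2/r − 1/a)): v_p = √[μ(2/r₁ − 1/a_t)] = 58.86 km/s.
First burn Δv₁ = |v_p − v₁| = 11.59 km/s.
At r₂, v₂ = √(μ/r₂) = 25.446 km/s.
Transfer-orbit speed at r₂: v_a = √[μ(2/r₂ − 1/a_t)] = 17.057 km/s.
Second burn Δv₂ = |v₂ − v_a| = 8.389 km/s.
Δv = Δv₁ + Δv₂ = 11.59 + 8.389 = 19.98 km/s.

Δv = 19980 m/s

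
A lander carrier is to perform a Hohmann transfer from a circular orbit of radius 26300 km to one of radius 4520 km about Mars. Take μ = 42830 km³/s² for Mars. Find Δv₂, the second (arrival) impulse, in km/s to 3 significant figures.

Δv₂ = 0.943 km/s

The Hohmann ellipse has a_t = (r₁ + r₂)/2 = 15410 km.
Circular speed at r = 4520 km: v_c = √(μ/r) = 3.07826 km/s.
Vis-viva on the transfer ellipse at r = 4520 km gives v_t = √[μ(2/r − 1/a_t)] = 4.02144 km/s.
Δv₂ = |v_t − v_c| = |4.02144 − 3.07826| = 0.9432 km/s.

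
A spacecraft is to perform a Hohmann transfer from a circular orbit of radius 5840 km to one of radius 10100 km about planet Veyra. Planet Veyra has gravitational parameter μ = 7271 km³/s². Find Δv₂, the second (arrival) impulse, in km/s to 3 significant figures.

Δv₂ = 0.122 km/s

Semi-major axis of the transfer orbit: a_t = (5840 + 10100)/2 = 7970 km.
On the circular orbit at r = 10100 km, v_c = √(μ/r) = 0.8485 km/s.
Transfer-orbit speed at the same r (vis-viva, a = a_t): v_t = √[μ(2/r − 1/a_t)] = 0.7263 km/s.
Δv₂ = |v_t − v_c| = |0.7263 − 0.8485| = 0.1222 km/s.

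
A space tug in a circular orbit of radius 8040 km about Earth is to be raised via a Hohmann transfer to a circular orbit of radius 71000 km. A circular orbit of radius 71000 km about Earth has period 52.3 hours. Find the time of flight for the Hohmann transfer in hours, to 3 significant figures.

From Kepler's third law T² = 4π²r³/μ at r = 71000 km, T = 52.3 hours = 52.3 × 3600 s = 1.8828×10^5 s: μ = 4π²r³/T² = 3.98590×10^5 km³/s².
Transfer-ellipse semi-major axis a_t = (r₁ + r₂)/2 = (8040 + 71000)/2 = 39520 km.
By Kepler's third law the transfer-orbit period is T = 2π√(a_t³/μ), so t = T/2 = 39090 s.
Converting: 39090 s ÷ 3600 s/hour = 10.9 hours.

t = 10.9 hours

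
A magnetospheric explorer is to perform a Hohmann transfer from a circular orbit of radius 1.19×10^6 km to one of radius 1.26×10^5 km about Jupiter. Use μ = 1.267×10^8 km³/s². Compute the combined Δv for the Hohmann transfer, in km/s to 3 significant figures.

Δv = 16.7 km/s

Transfer-ellipse semi-major axis a_t = (r₁ + r₂)/2 = (1.190×10^6 + 1.260×10^5)/2 = 6.580×10^5 km.
At r₁ the circular-orbit speed is v₁ = √(μ/r₁) = 10.3185 km/s.
Transfer-orbit speed at r₁ (vis-viva equation): v_a = √[μ(2/r₁ − 1/a_t)] = 4.51531 km/s.
First burn Δv₁ = |v_a − v₁| = 5.8032 km/s.
Circular speed at r₂: v₂ = √(μ/r₂) = 31.7105 km/s.
Transfer-orbit speed at r₂: v_p = √[μ(2/r₂ − 1/a_t)] = 42.6446 km/s.
Second burn Δv₂ = |v₂ − v_p| = 10.934 km/s.
Total Δv = Δv₁ + Δv₂ = 16.74 km/s.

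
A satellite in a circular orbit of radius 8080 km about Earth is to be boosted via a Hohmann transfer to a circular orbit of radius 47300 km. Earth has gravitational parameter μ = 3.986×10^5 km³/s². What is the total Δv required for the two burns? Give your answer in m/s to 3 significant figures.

Δv = 3490 m/s

The Hohmann ellipse has a_t = (r₁ + r₂)/2 = 27690 km.
At r₁ the circular-orbit speed is v₁ = √(μ/r₁) = 7.024 km/s.
On the transfer ellipse at r₁, vis-viva gives v_p = √[μ(2/r₁ − 1/a_t)] = 9.180 km/s.
First burn Δv₁ = |v_p − v₁| = 2.156 km/s.
At r₂, v₂ = √(μ/r₂) = 2.903 km/s.
Transfer-orbit speed at r₂: v_a = √[μ(2/r₂ − 1/a_t)] = 1.568 km/s.
Second burn Δv₂ = |v₂ − v_a| = 1.335 km/s.
Δv = Δv₁ + Δv₂ = 2.156 + 1.335 = 3.491 km/s.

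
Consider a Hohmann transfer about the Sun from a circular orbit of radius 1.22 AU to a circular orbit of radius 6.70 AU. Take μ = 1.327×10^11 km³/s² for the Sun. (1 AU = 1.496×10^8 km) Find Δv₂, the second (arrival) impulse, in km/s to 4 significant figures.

In km: r₁ = 1.22 × 1.496×10^8 = 1.82512×10^8 km; r₂ = 6.70 × 1.496×10^8 = 1.00232×10^9 km.
The Hohmann ellipse has a_t = (r₁ + r₂)/2 = 5.92416×10^8 km.
On the circular orbit at r = 1.00232×10^9 km, v_c = √(μ/r) = 11.5062 km/s.
Transfer-orbit speed at the same r (vis-viva, a = a_t): v_t = √[μ(2/r − 1/a_t)] = 6.38652 km/s.
Δv₂ = |v_t − v_c| = |6.38652 − 11.5062| = 5.120 km/s.

Δv₂ = 5.120 km/s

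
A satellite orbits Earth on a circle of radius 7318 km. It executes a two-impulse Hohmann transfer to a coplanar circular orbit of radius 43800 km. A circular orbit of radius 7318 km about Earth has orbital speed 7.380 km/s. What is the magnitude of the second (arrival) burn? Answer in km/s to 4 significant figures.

Δv₂ = 1.402 km/s

From the circular-orbit relation v² = μ/r at r = 7318 km: μ = v²r = (7.380)² × 7318 = 3.98570×10^5 km³/s².
Semi-major axis of the transfer orbit: a_t = (7318 + 43800)/2 = 25559 km.
On the circular orbit at r = 43800 km, v_c = √(μ/r) = 3.01658 km/s.
Vis-viva on the transfer ellipse at r = 43800 km gives v_t = √[μ(2/r − 1/a_t)] = 1.61413 km/s.
Δv₂ = |v_t − v_c| = |1.61413 − 3.01658| = 1.402 km/s.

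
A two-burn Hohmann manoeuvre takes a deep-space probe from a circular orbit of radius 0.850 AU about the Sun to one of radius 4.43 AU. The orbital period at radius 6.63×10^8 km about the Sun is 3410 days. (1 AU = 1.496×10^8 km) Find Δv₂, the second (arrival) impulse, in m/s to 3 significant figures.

Δv₂ = 6120 m/s

From Kepler's third law T² = 4π²r³/μ at r = 6.63×10^8 km, T = 3410 days = 3410 × 86400 s = 2.94624×10^8 s: μ = 4π²r³/T² = 1.32545×10^11 km³/s².
In km: r₁ = 0.850 × 1.496×10^8 = 1.2716×10^8 km; r₂ = 4.43 × 1.496×10^8 = 6.62728×10^8 km.
The Hohmann ellipse has a_t = (r₁ + r₂)/2 = 3.94944×10^8 km.
Circular speed at r = 6.62728×10^8 km: v_c = √(μ/r) = 14.1421 km/s.
Transfer-orbit speed at the same r (vis-viva, a = a_t): v_t = √[μ(2/r − 1/a_t)] = 8.02457 km/s.
Δv₂ = |v_t − v_c| = |8.02457 − 14.1421| = 6.118 km/s.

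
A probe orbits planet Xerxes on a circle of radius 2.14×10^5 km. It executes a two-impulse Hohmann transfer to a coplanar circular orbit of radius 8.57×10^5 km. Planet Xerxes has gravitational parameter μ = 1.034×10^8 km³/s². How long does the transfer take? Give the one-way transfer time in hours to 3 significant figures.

t = 33.6 hours

Semi-major axis of the transfer orbit: a_t = (2.140×10^5 + 8.570×10^5)/2 = 5.355×10^5 km.
Transfer time t = π√(a_t³/μ) = π√((5.355×10^5)³ / 1.034×10^8) = 1.211×10^5 s.
Converting: 1.211×10^5 s ÷ 3600 s/hour = 33.6 hours.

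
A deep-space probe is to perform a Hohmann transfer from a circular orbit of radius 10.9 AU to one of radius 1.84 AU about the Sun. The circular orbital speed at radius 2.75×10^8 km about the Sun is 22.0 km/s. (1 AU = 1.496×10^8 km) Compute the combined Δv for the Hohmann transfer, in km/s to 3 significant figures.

From the circular-orbit relation v² = μ/r at r = 2.75×10^8 km: μ = v²r = (22.0)² × 2.75×10^8 = 1.33100×10^11 km³/s².
In km: r₁ = 10.9 × 1.496×10^8 = 1.63064×10^9 km; r₂ = 1.84 × 1.496×10^8 = 2.75264×10^8 km.
The Hohmann ellipse has a_t = (r₁ + r₂)/2 = 9.52952×10^8 km.
Circular speed at r₁: v₁ = √(μ/r₁) = √(1.33100×10^11/1.63064×10^9) = 9.035 km/s.
On the transfer ellipse at r₁, v² = μ(2/r − 1/a) gives v_a = √[μ(2/r₁ − 1/a_t)] = 4.856 km/s.
First burn Δv₁ = |v_a − v₁| = 4.179 km/s.
Circular speed at r₂: v₂ = √(μ/r₂) = 21.9894 km/s.
Transfer-orbit speed at r₂: v_p = √[μ(2/r₂ − 1/a_t)] = 28.7646 km/s.
Second burn Δv₂ = |v₂ − v_p| = 6.775 km/s.
Δv = Δv₁ + Δv₂ = 4.179 + 6.775 = 10.95 km/s.

Δv = 11.0 km/s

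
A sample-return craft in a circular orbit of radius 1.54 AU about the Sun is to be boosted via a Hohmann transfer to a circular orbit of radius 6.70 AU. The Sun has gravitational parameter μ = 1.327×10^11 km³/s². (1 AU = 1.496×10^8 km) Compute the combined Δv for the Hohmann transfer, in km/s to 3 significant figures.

In km: r₁ = 1.54 × 1.496×10^8 = 2.30384×10^8 km; r₂ = 6.70 × 1.496×10^8 = 1.00232×10^9 km.
Semi-major axis of the transfer orbit: a_t = (2.30384×10^8 + 1.00232×10^9)/2 = 6.16352×10^8 km.
Circular speed at r₁: v₁ = √(μ/r₁) = √(1.327×10^11/2.30384×10^8) = 23.99989 km/s.
Transfer-orbit speed at r₁ (vis-viva): v_p = √[μ(2/r₁ − 1/a_t)] = 30.60540 km/s.
First burn Δv₁ = |v_p − v₁| = 6.606 km/s.
Circular speed at r₂: v₂ = √(μ/r₂) = 11.5062 km/s.
Transfer-orbit speed at r₂: v_a = √[μ(2/r₂ − 1/a_t)] = 7.03467 km/s.
Second burn Δv₂ = |v₂ − v_a| = 4.472 km/s.
Δv = Δv₁ + Δv₂ = 6.606 + 4.472 = 11.08 km/s.

Δv = 11.1 km/s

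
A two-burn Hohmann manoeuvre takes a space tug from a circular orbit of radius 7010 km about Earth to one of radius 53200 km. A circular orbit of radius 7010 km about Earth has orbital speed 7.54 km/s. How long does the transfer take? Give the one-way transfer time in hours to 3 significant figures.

From the circular-orbit relation v² = μ/r at r = 7010 km: μ = v²r = (7.54)² × 7010 = 3.98530×10^5 km³/s².
The Hohmann ellipse has a_t = (r₁ + r₂)/2 = 30105 km.
By Kepler's third law the transfer-orbit period is T = 2π√(a_t³/μ), so t = T/2 = 25990 s.
Converting: 25990 s ÷ 3600 s/hour = 7.22 hours.

t = 7.22 hours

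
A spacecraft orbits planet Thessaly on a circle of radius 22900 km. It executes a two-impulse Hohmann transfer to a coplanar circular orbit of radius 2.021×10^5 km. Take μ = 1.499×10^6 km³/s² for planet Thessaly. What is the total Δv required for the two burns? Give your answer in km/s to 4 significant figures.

Semi-major axis of the transfer orbit: a_t = (22900 + 2.021×10^5)/2 = 1.125×10^5 km.
At r₁ the circular-orbit speed is v₁ = √(μ/r₁) = 8.0906 km/s.
On the transfer ellipse at r₁, vis-viva equation gives v_p = √[μ(2/r₁ − 1/a_t)] = 10.844 km/s.
First burn Δv₁ = |v_p − v₁| = 2.753 km/s.
Circular speed at r₂: v₂ = √(μ/r₂) = 2.7234 km/s.
Transfer-orbit speed at r₂: v_a = √[μ(2/r₂ − 1/a_t)] = 1.2287 km/s.
Second burn Δv₂ = |v₂ − v_a| = 1.495 km/s.
Δv = Δv₁ + Δv₂ = 2.753 + 1.495 = 4.248 km/s.

Δv = 4.248 km/s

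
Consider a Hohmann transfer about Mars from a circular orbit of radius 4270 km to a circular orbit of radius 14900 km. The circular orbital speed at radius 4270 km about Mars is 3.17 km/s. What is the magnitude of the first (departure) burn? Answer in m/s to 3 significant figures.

Δv₁ = 782 m/s

From the circular-orbit relation v² = μ/r at r = 4270 km: μ = v²r = (3.17)² × 4270 = 42908.8 km³/s².
Transfer-ellipse semi-major axis a_t = (r₁ + r₂)/2 = (4270 + 14900)/2 = 9585 km.
Circular speed at r = 4270 km: v_c = √(μ/r) = 3.1700 km/s.
Vis-viva on the transfer ellipse at r = 4270 km gives v_t = √[μ(2/r − 1/a_t)] = 3.9524 km/s.
Δv₁ = |v_t − v_c| = |3.9524 − 3.1700| = 0.7824 km/s.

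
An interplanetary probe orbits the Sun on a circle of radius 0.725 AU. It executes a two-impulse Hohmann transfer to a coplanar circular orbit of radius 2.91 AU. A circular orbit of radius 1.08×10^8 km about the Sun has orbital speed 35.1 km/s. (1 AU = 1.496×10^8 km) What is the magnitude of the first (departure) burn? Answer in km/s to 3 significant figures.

Δv₁ = 9.29 km/s

From the circular-orbit relation v² = μ/r at r = 1.08×10^8 km: μ = v²r = (35.1)² × 1.08×10^8 = 1.33057×10^11 km³/s².
In km: r₁ = 0.725 × 1.496×10^8 = 1.0846×10^8 km; r₂ = 2.91 × 1.496×10^8 = 4.35336×10^8 km.
The Hohmann ellipse has a_t = (r₁ + r₂)/2 = 2.71898×10^8 km.
Circular speed at r = 1.0846×10^8 km: v_c = √(μ/r) = 35.025 km/s.
Transfer-orbit speed at the same r (vis-viva, a = a_t): v_t = √[μ(2/r − 1/a_t)] = 44.319 km/s.
Δv₁ = |v_t − v_c| = |44.319 − 35.025| = 9.294 km/s.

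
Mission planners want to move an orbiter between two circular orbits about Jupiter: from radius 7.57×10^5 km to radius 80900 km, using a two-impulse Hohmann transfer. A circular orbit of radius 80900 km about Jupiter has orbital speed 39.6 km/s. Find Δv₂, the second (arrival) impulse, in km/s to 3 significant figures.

From the circular-orbit relation v² = μ/r at r = 80900 km: μ = v²r = (39.6)² × 80900 = 1.26864×10^8 km³/s².
Semi-major axis of the transfer orbit: a_t = (7.570×10^5 + 80900)/2 = 4.1895×10^5 km.
Circular speed at r = 80900 km: v_c = √(μ/r) = 39.60 km/s.
Transfer-orbit speed at the same r (vis-viva, a = a_t): v_t = √[μ(2/r − 1/a_t)] = 53.23 km/s.
Δv₂ = |v_t − v_c| = |53.23 − 39.60| = 13.63 km/s.

Δv₂ = 13.6 km/s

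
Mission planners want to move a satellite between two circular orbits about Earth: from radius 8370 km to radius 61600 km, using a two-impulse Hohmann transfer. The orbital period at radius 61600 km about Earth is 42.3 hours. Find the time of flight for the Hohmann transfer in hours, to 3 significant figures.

t = 9.05 hours

From Kepler's third law T² = 4π²r³/μ at r = 61600 km, T = 42.3 hours = 42.3 × 3600 s = 1.5228×10^5 s: μ = 4π²r³/T² = 3.97939×10^5 km³/s².
The Hohmann ellipse has a_t = (r₁ + r₂)/2 = 34985 km.
Transfer time t = π√(a_t³/μ) = π√((34985)³ / 3.97939×10^5) = 32590 s.
Converting: 32590 s ÷ 3600 s/hour = 9.05 hours.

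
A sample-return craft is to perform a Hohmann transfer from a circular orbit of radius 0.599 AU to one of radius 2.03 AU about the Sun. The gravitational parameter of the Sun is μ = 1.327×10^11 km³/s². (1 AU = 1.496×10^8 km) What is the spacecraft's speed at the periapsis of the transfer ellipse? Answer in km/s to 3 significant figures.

v = 47.8 km/s

In km: r₁ = 0.599 × 1.496×10^8 = 8.96104×10^7 km; r₂ = 2.03 × 1.496×10^8 = 3.03688×10^8 km.
Semi-major axis of the transfer orbit: a_t = (8.96104×10^7 + 3.03688×10^8)/2 = 1.966492×10^8 km.
The periapsis of the transfer ellipse is at r = 8.96104×10^7 km.
Vis-viva: v = √[μ(2/r − 1/a_t)] = √[1.327×10^11 × (2/8.96104×10^7 − 1/1.966492×10^8)] = 47.82 km/s.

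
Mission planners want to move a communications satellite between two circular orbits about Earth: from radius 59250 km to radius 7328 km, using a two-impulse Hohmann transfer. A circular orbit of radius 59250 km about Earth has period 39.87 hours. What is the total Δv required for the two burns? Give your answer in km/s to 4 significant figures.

From Kepler's third law T² = 4π²r³/μ at r = 59250 km, T = 39.87 hours = 39.87 × 3600 s = 1.43532×10^5 s: μ = 4π²r³/T² = 3.98591×10^5 km³/s².
Transfer-ellipse semi-major axis a_t = (r₁ + r₂)/2 = (59250 + 7328)/2 = 33289 km.
Circular speed at r₁: v₁ = √(μ/r₁) = √(3.98591×10^5/59250) = 2.594 km/s.
On the transfer ellipse at r₁, v² = μ(2/r − 1/a) gives v_a = √[μ(2/r₁ − 1/a_t)] = 1.217 km/s.
First burn Δv₁ = |v_a − v₁| = 1.377 km/s.
Circular speed at r₂: v₂ = √(μ/r₂) = 7.375 km/s.
Transfer-orbit speed at r₂: v_p = √[μ(2/r₂ − 1/a_t)] = 9.839 km/s.
Second burn Δv₂ = |v₂ − v_p| = 2.464 km/s.
Total Δv = Δv₁ + Δv₂ = 3.841 km/s.

Δv = 3.841 km/s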